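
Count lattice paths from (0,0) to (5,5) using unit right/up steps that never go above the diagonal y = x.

Total monotonic paths to (5,5): C(10,5) = 252.
Reflecting each bad path at its first crossing gives a bijection with paths to (4,6): C(10,6) = 210.
Valid Dyck paths: 252 - 210.
(Check: C(10,5) - C(10,6) = C(10,5)/6, the Catalan number C_{5}.)

Final answer: C_{5} = 42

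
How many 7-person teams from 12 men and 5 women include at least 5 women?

Sum over valid woman counts:
C(5,5)C(12,2).

Final answer: 66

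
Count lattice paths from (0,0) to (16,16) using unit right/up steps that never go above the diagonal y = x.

Total monotonic paths to (16,16): C(32,16) = 601080390.
By the reflection principle, paths that go above the diagonal number C(32,17) = 565722720.
Valid Dyck paths: 601080390 - 565722720.
(Equivalently, C_{16} = C(32,16)/17 = 601080390/17.)

Final answer: C_{16} = 35357670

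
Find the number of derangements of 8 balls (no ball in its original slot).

Use the recurrence D(n) = (n-1)(D(n-1) + D(n-2)) with D(0)=1, D(1)=0.
D(2) = 1 x (0 + 1) = 1
D(3) = 2 x (1 + 0) = 2
D(4) = 3 x (2 + 1) = 9
D(5) = 4 x (9 + 2) = 44
D(6) = 5 x (44 + 9) = 265
D(7) = 6 x (265 + 44) = 1854
D(8) = 7 x (D(7) + D(6)) = 7 x (1854 + 265)

Final answer: D(8) = 14833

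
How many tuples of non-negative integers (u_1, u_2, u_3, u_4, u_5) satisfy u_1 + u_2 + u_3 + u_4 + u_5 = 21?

Stars and bars with 21 stars and 4 bars:
C(21+5-1, 5-1) = C(25,4).

Final answer: C(25,4) = 12650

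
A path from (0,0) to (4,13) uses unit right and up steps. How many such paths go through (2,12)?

Paths (0,0)->(2,12): C(14,12) = 91.
Paths (2,12)->(4,13): C(3,1) = 3.
By multiplication principle: 91 x 3.

Final answer: 273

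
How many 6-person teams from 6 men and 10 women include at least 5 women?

Sum over valid woman counts:
C(10,5)C(6,1) = 1512
C(10,6)C(6,0) = 210
Total: 1512 + 210.

Final answer: 1722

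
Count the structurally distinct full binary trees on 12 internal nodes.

This is counted by the nth Catalan number C_n. Here n = 12.
C_n = (2n)!/(n!(n+1)!), so C_{12} = 24!/(12! x 13!) = C(24,12)/13 = 2704156/13.

Final answer: C_{12} = 208012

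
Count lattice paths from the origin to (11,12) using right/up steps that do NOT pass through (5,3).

Total paths to (11,12): C(23,12) = 1352078.
Paths through (5,3): C(8,3) x C(15,9) = 280280.
Avoiding (5,3): 1352078 - 280280.

Final answer: 1071798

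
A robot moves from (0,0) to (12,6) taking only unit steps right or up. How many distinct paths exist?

Each path has 12 right steps and 6 up steps in some order (18 steps total).
Choose which 6 of the 18 steps are up: C(18,6).

Final answer: C(18,6) = 18564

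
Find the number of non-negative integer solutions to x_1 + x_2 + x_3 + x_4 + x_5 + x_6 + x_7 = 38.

Stars and bars with 38 stars and 6 bars:
C(38+7-1, 7-1) = C(44,6).

Final answer: C(44,6) = 7059052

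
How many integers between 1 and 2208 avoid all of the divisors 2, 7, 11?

|div by 2|=1104, |div by 7|=315, |div by 11|=200.
|div by 2&7|=157, |div by 2&11|=100, |div by 7&11|=28, |div by all|=14.
By inclusion-exclusion, divisible by at least one: 1104+315+200-157-100-28+14 = 1348.
Not divisible by any: 2208 - 1348.

Final answer: 860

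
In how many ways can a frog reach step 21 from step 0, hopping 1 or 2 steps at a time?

Let f(n) be the number of climbs. Removing the last move (1 or 2 steps) gives f(n) = f(n-1) + f(n-2); base cases f(1)=1, f(2)=2.
Computing successive values: f(1)=1, f(2)=2, f(3)=3, f(4)=5, f(5)=8, f(6)=13, f(7)=21, f(8)=34, f(9)=55, f(10)=89, f(11)=144, f(12)=233, f(13)=377, f(14)=610, f(15)=987, f(16)=1597, f(17)=2584, f(18)=4181, f(19)=6765, f(20)=10946, f(21)=17711.

Final answer: 17711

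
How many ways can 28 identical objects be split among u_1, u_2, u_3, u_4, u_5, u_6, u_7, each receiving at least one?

Substitute u'_i = u_i - 1 (so u'_i >= 0). Then sum u'_i = 28 - 7 = 21.
Stars and bars: C(21+7-1, 7-1) = C(27,6).

Final answer: C(27,6) = 296010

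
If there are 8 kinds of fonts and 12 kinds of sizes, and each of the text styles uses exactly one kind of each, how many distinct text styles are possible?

By the multiplication principle: 8 x 12.

Final answer: 96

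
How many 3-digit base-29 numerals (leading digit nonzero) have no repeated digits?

The leading digit has 28 choices (anything but zero); the next has 28 (anything but the first), then 27, and so on, one fewer each time.
Total: 28 x 28 x 27.

Final answer: 21168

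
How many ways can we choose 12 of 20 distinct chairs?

C(20,12) = 20!/(12! x 8!).

Final answer: \binom{20}{12} = 125970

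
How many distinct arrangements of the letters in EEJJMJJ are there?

Letters (E:2, J:4, M:1). Total letters: 7.
Permutations = 7!/(4! x 2!).

Final answer: 105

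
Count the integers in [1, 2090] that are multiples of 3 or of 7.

Multiples of 3: 696. Multiples of 7: 298. Of both (lcm=21): 99.
By inclusion-exclusion: 696 + 298 - 99.

Final answer: 895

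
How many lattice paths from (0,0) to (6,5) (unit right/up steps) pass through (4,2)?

Paths (0,0)->(4,2): C(6,2) = 15.
Paths (4,2)->(6,5): C(5,3) = 10.
By multiplication principle: 15 x 10.

Final answer: 150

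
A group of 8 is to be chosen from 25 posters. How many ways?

C(25,8) = 25!/(8! x (25-8)!).

Final answer: C(25,8) = 1081575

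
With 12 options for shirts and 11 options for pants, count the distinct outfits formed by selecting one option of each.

By the multiplication principle: 12 x 11.

Final answer: 132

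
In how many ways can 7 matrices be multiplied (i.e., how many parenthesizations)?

The structures are counted by the Catalan number C_n. Here n = 7 - 1 = 6.
Using C_0 = 1 and C_(k+1) = C_k x 2(2k+1)/(k+2), build up term by term: C_1=1, C_2=2, C_3=5, C_4=14, C_5=42, C_6=132.

Final answer: C_{6} = 132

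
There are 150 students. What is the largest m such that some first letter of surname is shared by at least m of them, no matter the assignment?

There are 26 possible values for first letter of surname. With 150 students and 26 categories, by pigeonhole: ceiling(150/26).

Final answer: 6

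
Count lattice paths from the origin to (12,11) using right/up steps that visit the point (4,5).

Paths (0,0)->(4,5): C(9,5) = 126.
Paths (4,5)->(12,11): C(14,6) = 3003.
By multiplication principle: 126 x 3003.

Final answer: 378378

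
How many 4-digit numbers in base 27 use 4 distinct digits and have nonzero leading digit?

The leading digit has 26 choices (anything but zero); the next has 26 (anything but the first), then 25, and so on, one fewer each time.
Total: 26 x 26 x 25 x 24.

Final answer: 405600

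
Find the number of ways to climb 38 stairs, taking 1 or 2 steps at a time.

Let f(n) count the ways. The last step is size 1 or 2, so f(n) = f(n-1) + f(n-2) with f(1)=1, f(2)=2.
Building up term by term: f(1)=1, f(2)=2, f(3)=3, f(4)=5, f(5)=8, f(6)=13, f(7)=21, f(8)=34, f(9)=55, f(10)=89, f(11)=144, f(12)=233, f(13)=377, f(14)=610, f(15)=987, f(16)=1597, f(17)=2584, f(18)=4181, f(19)=6765, f(20)=10946, f(21)=17711, f(22)=28657, f(23)=46368, f(24)=75025, f(25)=121393, f(26)=196418, f(27)=317811, f(28)=514229, f(29)=832040, f(30)=1346269, f(31)=2178309, f(32)=3524578, f(33)=5702887, f(34)=9227465, f(35)=14930352, f(36)=24157817, f(37)=39088169, f(38)=63245986.

Final answer: 63245986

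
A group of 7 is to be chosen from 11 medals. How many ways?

C(11,7) = 11!/(7! x 4!).

Final answer: \binom{11}{7} = 330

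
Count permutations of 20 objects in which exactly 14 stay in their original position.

Choose which 14 elements are fixed: C(20,14) = 38760.
Derange the remaining 6 using D(j) = (j-1)(D(j-1) + D(j-2)), D(0)=1, D(1)=0: D(2)=1, D(3)=2, D(4)=9, D(5)=44, D(6)=265.
Total: 38760 x 265.

Final answer: C(20,14) D(6) = 10271400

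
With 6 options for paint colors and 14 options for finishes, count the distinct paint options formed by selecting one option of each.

By the multiplication principle: 6 x 14.

Final answer: 84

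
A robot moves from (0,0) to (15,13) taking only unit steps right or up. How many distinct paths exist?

Each path has 15 right steps and 13 up steps in some order (28 steps total).
Choose which 13 of the 28 steps are up: C(28,13).

Final answer: C(28,13) = 37442160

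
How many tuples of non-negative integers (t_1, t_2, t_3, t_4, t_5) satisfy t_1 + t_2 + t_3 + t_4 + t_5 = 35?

Stars and bars with 35 stars and 4 bars:
C(35+5-1, 5-1) = C(39,4).

Final answer: C(39,4) = 82251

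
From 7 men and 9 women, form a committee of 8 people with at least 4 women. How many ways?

Sum over valid woman counts:
C(9,4)C(7,4) = 4410
C(9,5)C(7,3) = 4410
C(9,6)C(7,2) = 1764
C(9,7)C(7,1) = 252
C(9,8)C(7,0) = 9
Total: 4410 + 4410 + 1764 + 252 + 9.

Final answer: 10845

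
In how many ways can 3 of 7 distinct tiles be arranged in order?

P(7,3) = 7!/(7-3)! = 7!/4!.

Final answer: P(7,3) = 210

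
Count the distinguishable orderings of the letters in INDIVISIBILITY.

Letters (B:1, D:1, I:6, L:1, N:1, S:1, T:1, V:1, Y:1). Total letters: 14.
Permutations = 14!/(6!).

Final answer: 121080960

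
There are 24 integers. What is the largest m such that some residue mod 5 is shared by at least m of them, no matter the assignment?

There are 5 possible values for residue mod 5. With 24 integers and 5 categories, by pigeonhole: ceiling(24/5).

Final answer: 5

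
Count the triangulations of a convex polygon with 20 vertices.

This is a standard Catalan-number count: the answer is C_n. Here n = 20 - 2 = 18.
Using C_0 = 1 and C_(k+1) = C_k x 2(2k+1)/(k+2), build up term by term: C_1=1, C_2=2, C_3=5, C_4=14, C_5=42, C_6=132, C_7=429, C_8=1430, C_9=4862, C_10=16796, C_11=58786, C_12=208012, C_13=742900, C_14=2674440, C_15=9694845, C_16=35357670, C_17=129644790, C_18=477638700.

Final answer: C_{18} = 477638700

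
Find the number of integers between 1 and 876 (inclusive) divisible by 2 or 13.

Multiples of 2: 438. Multiples of 13: 67. Of both (lcm=26): 33.
By inclusion-exclusion: 438 + 67 - 33.

Final answer: 472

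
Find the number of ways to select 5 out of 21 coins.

C(21,5) = 21!/(5! x 16!).

Final answer: \binom{21}{5} = 20349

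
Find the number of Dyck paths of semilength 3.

Total monotonic paths to (3,3): C(6,3) = 20.
Paths that cross above y=x (reflection bijection): C(6,4) = 15.
Valid Dyck paths: 20 - 15.
(This is the Catalan number C_{3}.)

Final answer: C_{3} = 5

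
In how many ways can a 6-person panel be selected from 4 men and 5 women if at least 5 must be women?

Sum over valid woman counts:
C(5,5)C(4,1).

Final answer: 4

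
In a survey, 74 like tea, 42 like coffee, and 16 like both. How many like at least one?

|A union B| = |A| + |B| - |A intersect B| = 74 + 42 - 16.

Final answer: 100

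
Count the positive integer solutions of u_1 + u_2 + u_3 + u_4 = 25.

Substitute u'_i = u_i - 1 (so u'_i >= 0). Then sum u'_i = 25 - 4 = 21.
Stars and bars: C(21+4-1, 4-1) = C(24,3).

Final answer: C(24,3) = 2024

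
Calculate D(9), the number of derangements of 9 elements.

Use the recurrence D(n) = (n-1)(D(n-1) + D(n-2)) with D(0)=1, D(1)=0.
Building up: D(2)=1, D(3)=2, D(4)=9, D(5)=44, D(6)=265, D(7)=1854, D(8)=14833.
D(9) = 8 x (D(8) + D(7)) = 8 x (14833 + 1854).

Final answer: D(9) = 133496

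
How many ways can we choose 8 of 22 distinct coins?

C(22,8) = 22!/(8! x (22-8)!).

Final answer: C(22,8) = 319770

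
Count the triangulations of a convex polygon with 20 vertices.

This is counted by the nth Catalan number C_n. Here n = 20 - 2 = 18.
C_n = C(2n,n) - C(2n,n+1), so C_{18} = C(36,18) - C(36,19) = 9075135300 - 8597496600.

Final answer: C_{18} = 477638700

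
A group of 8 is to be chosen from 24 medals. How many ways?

C(24,8) = 24!/(8! x (24-8)!).

Final answer: C(24,8) = 735471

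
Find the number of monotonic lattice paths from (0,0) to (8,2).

Each path has 8 right steps and 2 up steps in some order (10 steps total).
Choose which 2 of the 10 steps are up: C(10,2).

Final answer: C(10,2) = 45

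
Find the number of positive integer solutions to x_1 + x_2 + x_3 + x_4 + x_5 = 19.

Substitute x'_i = x_i - 1 (so x'_i >= 0). Then sum x'_i = 19 - 5 = 14.
Stars and bars: C(14+5-1, 5-1) = C(18,4).

Final answer: C(18,4) = 3060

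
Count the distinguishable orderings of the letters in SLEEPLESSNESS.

Letters (E:4, L:2, N:1, P:1, S:5). Total letters: 13.
Permutations = 13!/(5! x 4! x 2!).

Final answer: 1081080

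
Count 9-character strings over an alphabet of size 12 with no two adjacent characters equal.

Let g(n) count such strings. g(1) = 12, and each valid string of length n-1 extends in 11 ways (any symbol but the last), so g(n) = 11 g(n-1).
Total: g(9) = 12 x 11^8.

Final answer: 12 x 11^{8} = 2572306572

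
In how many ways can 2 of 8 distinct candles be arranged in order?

P(8,2) = 8!/(8-2)! = 8!/6!.

Final answer: P(8,2) = 56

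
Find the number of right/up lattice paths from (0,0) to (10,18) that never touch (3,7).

Total paths to (10,18): C(28,18) = 13123110.
Paths through (3,7): C(10,7) x C(18,11) = 3818880.
Avoiding (3,7): 13123110 - 3818880.

Final answer: 9304230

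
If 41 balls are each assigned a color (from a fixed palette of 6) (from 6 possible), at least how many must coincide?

There are 6 possible values for color (from a fixed palette of 6). With 41 balls and 6 categories, by pigeonhole: ceiling(41/6).

Final answer: 7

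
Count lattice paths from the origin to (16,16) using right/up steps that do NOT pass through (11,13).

Total paths to (16,16): C(32,16) = 601080390.
Paths through (11,13): C(24,13) x C(8,3) = 139784064.
Avoiding (11,13): 601080390 - 139784064.

Final answer: 461296326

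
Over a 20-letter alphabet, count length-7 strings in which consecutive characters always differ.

Let g(n) count such strings. g(1) = 20, and each valid string of length n-1 extends in 19 ways (any symbol but the last), so g(n) = 19 g(n-1).
Total: g(7) = 20 x 19^6.

Final answer: 20 x 19^{6} = 940917620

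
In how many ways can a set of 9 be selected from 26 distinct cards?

C(26,9) = 26!/(9! x 17!).

Final answer: \binom{26}{9} = 3124550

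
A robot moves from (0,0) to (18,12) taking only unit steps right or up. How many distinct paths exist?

Each path has 18 right steps and 12 up steps in some order (30 steps total).
Choose which 12 of the 30 steps are up: C(30,12).

Final answer: C(30,12) = 86493225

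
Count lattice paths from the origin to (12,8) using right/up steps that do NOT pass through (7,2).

Total paths to (12,8): C(20,8) = 125970.
Paths through (7,2): C(9,2) x C(11,6) = 16632.
Avoiding (7,2): 125970 - 16632.

Final answer: 109338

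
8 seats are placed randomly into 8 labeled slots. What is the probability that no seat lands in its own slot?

Use the recurrence D(n) = (n-1)(D(n-1) + D(n-2)) with D(0)=1, D(1)=0.
Building up: D(2)=1, D(3)=2, D(4)=9, D(5)=44, D(6)=265, D(7)=1854, D(8)=14833.
Total arrangements: 8! = 40320.
Probability = D(8)/8! = 2119/5760.

Final answer: D(8)/8! = 14833/40320 = 0.367882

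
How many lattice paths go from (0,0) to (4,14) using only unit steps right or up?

Each path has 4 right steps and 14 up steps in some order (18 steps total).
Choose which 14 of the 18 steps are up: C(18,14).

Final answer: C(18,14) = 3060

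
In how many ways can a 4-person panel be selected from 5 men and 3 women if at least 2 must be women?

Sum over valid woman counts:
C(3,2)C(5,2) = 30
C(3,3)C(5,1) = 5
Total: 30 + 5.

Final answer: 35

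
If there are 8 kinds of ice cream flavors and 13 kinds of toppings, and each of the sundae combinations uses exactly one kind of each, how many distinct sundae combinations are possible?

By the multiplication principle: 8 x 13.

Final answer: 104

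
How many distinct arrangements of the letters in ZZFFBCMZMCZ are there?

Letters (B:1, C:2, F:2, M:2, Z:4). Total letters: 11.
Permutations = 11!/(4! x 2! x 2! x 2!).

Final answer: 207900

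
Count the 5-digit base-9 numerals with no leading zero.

These are the integers in [9^4, 9^5), so the count is 9^5 - 9^4 = 8 x 9^4.

Final answer: 52488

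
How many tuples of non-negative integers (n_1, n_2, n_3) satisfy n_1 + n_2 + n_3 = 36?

Stars and bars with 36 stars and 2 bars:
C(36+3-1, 3-1) = C(38,2).

Final answer: C(38,2) = 703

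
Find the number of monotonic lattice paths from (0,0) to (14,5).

Each path has 14 right steps and 5 up steps in some order (19 steps total).
Choose which 5 of the 19 steps are up: C(19,5).

Final answer: C(19,5) = 11628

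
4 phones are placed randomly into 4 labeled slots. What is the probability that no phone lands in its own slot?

Use the recurrence D(n) = (n-1)(D(n-1) + D(n-2)) with D(0)=1, D(1)=0.
Building up: D(2)=1, D(3)=2, D(4)=9.
Total arrangements: 4! = 24.
Probability = D(4)/4! = 3/8.

Final answer: D(4)/4! = 9/24 = 0.375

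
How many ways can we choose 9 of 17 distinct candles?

C(17,9) = 17!/(9! x 8!).

Final answer: \binom{17}{9} = 24310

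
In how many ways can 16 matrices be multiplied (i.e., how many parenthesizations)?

This is counted by the nth Catalan number C_n. Here n = 16 - 1 = 15.
C_n = C(2n,n) - C(2n,n+1), so C_{15} = C(30,15) - C(30,16) = 155117520 - 145422675.

Final answer: C_{15} = 9694845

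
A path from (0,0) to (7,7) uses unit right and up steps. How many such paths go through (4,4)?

Paths (0,0)->(4,4): C(8,4) = 70.
Paths (4,4)->(7,7): C(6,3) = 20.
By multiplication principle: 70 x 20.

Final answer: 1400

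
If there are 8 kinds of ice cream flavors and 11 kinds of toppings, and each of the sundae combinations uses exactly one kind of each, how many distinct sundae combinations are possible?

By the multiplication principle: 8 x 11.

Final answer: 88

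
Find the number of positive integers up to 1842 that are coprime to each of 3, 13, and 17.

|div by 3|=614, |div by 13|=141, |div by 17|=108.
|div by 3&13|=47, |div by 3&17|=36, |div by 13&17|=8, |div by all|=2.
By inclusion-exclusion, divisible by at least one: 614+141+108-47-36-8+2 = 774.
Not divisible by any: 1842 - 774.

Final answer: 1068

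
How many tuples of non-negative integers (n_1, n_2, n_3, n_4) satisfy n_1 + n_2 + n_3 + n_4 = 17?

Stars and bars with 17 stars and 3 bars:
C(17+4-1, 4-1) = C(20,3).

Final answer: C(20,3) = 1140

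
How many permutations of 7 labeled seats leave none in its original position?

Derangements satisfy D(n) = (n-1)(D(n-1) + D(n-2)), starting from D(0)=1, D(1)=0.
D(2) = 1 x (0 + 1) = 1
D(3) = 2 x (1 + 0) = 2
D(4) = 3 x (2 + 1) = 9
D(5) = 4 x (9 + 2) = 44
D(6) = 5 x (44 + 9) = 265
D(7) = 6 x (D(6) + D(5)) = 6 x (265 + 44)

Final answer: D(7) = 1854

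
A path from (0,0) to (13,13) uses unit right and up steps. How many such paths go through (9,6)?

Paths (0,0)->(9,6): C(15,6) = 5005.
Paths (9,6)->(13,13): C(11,7) = 330.
By multiplication principle: 5005 x 330.

Final answer: 1651650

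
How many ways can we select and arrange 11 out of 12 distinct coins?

P(12,11) = 12!/(12-11)! = 12!/1!.

Final answer: P(12,11) = 479001600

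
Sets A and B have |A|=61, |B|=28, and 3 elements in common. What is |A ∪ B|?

|A union B| = |A| + |B| - |A intersect B| = 61 + 28 - 3.

Final answer: 86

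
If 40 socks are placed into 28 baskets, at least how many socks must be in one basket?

By the pigeonhole principle: ceiling(40/28).

Final answer: 2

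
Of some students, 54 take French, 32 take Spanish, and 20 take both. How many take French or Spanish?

|A union B| = |A| + |B| - |A intersect B| = 54 + 32 - 20.

Final answer: 66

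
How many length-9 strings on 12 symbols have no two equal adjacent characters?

First character: 12 choices. Each subsequent: 11 choices (must differ from the previous one).
Total: 12 x 11^8.

Final answer: 12 x 11^{8} = 2572306572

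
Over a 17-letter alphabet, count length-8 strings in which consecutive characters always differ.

Let g(n) count such strings. g(1) = 17, and each valid string of length n-1 extends in 16 ways (any symbol but the last), so g(n) = 16 g(n-1).
Total: g(8) = 17 x 16^7.

Final answer: 17 x 16^{7} = 4563402752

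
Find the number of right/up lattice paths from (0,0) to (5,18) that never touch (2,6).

Total paths to (5,18): C(23,18) = 33649.
Paths through (2,6): C(8,6) x C(15,12) = 12740.
Avoiding (2,6): 33649 - 12740.

Final answer: 20909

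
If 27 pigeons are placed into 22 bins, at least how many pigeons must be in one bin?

By the pigeonhole principle: ceiling(27/22).

Final answer: 2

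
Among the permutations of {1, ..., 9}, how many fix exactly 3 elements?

Choose which 3 elements are fixed: C(9,3) = 84.
Derange the remaining 6 using D(j) = (j-1)(D(j-1) + D(j-2)), D(0)=1, D(1)=0: D(2)=1, D(3)=2, D(4)=9, D(5)=44, D(6)=265.
Total: 84 x 265.

Final answer: C(9,3) D(6) = 22260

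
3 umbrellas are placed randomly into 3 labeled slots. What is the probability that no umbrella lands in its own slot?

Derangements satisfy D(n) = (n-1)(D(n-1) + D(n-2)), starting from D(0)=1, D(1)=0.
Building up: D(2)=1, D(3)=2.
Total arrangements: 3! = 6.
Probability = D(3)/3! = 1/3.

Final answer: D(3)/3! = 2/6 = 0.333333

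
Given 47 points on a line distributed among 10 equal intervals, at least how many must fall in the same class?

By pigeonhole with 47 objects and 10 categories: ceiling(47/10).

Final answer: 5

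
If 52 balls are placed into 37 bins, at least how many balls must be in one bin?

By the pigeonhole principle: ceiling(52/37).

Final answer: 2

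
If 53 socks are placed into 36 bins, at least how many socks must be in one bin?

By the pigeonhole principle: ceiling(53/36).

Final answer: 2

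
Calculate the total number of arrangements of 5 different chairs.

The number of ways to arrange 5 distinct objects is 5!.

Final answer: 5! = 120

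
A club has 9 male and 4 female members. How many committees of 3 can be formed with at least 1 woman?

Sum over valid woman counts:
C(4,1)C(9,2) = 144
C(4,2)C(9,1) = 54
C(4,3)C(9,0) = 4
Total: 144 + 54 + 4.

Final answer: 202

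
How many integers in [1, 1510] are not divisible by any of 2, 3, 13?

|div by 2|=755, |div by 3|=503, |div by 13|=116.
|div by 2&3|=251, |div by 2&13|=58, |div by 3&13|=38, |div by all|=19.
By inclusion-exclusion, divisible by at least one: 755+503+116-251-58-38+19 = 1046.
Not divisible by any: 1510 - 1046.

Final answer: 464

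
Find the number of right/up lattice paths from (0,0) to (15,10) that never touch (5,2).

Total paths to (15,10): C(25,10) = 3268760.
Paths through (5,2): C(7,2) x C(18,8) = 918918.
Avoiding (5,2): 3268760 - 918918.

Final answer: 2349842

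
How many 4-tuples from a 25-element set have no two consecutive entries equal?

First character: 25 choices. Each subsequent: 24 choices (must differ from the previous one).
Total: 25 x 24^3.

Final answer: 25 x 24^{3} = 345600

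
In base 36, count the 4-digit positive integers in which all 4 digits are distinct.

The leading digit has 35 choices (anything but zero); the next has 35 (anything but the first), then 34, and so on, one fewer each time.
Total: 35 x 35 x 34 x 33.

Final answer: 1374450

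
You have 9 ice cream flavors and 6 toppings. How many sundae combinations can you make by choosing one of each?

By the multiplication principle: 9 x 6.

Final answer: 54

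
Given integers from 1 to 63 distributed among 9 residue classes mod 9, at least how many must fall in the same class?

By pigeonhole with 63 objects and 9 categories: ceiling(63/9).

Final answer: 7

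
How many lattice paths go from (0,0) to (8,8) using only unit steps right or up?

Each path has 8 right steps and 8 up steps in some order (16 steps total).
Choose which 8 of the 16 steps are up: C(16,8).

Final answer: C(16,8) = 12870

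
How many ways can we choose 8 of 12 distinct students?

C(12,8) = 12!/(8! x (12-8)!).

Final answer: C(12,8) = 495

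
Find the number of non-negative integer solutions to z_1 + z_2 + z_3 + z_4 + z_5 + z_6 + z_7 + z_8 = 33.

Stars and bars with 33 stars and 7 bars:
C(33+8-1, 8-1) = C(40,7).

Final answer: C(40,7) = 18643560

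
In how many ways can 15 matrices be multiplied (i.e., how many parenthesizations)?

The structures are counted by the Catalan number C_n. Here n = 15 - 1 = 14.
C_n = (2n)!/(n!(n+1)!), so C_{14} = 28!/(14! x 15!) = C(28,14)/15 = 40116600/15.

Final answer: C_{14} = 2674440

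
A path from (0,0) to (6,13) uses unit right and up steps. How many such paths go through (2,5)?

Paths (0,0)->(2,5): C(7,5) = 21.
Paths (2,5)->(6,13): C(12,8) = 495.
By multiplication principle: 21 x 495.

Final answer: 10395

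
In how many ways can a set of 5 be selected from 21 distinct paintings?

C(21,5) = 21!/(5! x 16!).

Final answer: \binom{21}{5} = 20349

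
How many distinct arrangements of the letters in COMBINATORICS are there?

Letters (A:1, B:1, C:2, I:2, M:1, N:1, O:2, R:1, S:1, T:1). Total letters: 13.
Permutations = 13!/(2! x 2! x 2!).

Final answer: 778377600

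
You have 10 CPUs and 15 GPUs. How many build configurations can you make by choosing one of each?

By the multiplication principle: 10 x 15.

Final answer: 150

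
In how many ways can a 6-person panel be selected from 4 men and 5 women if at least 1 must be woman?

Sum over valid woman counts:
C(5,2)C(4,4) = 10
C(5,3)C(4,3) = 40
C(5,4)C(4,2) = 30
C(5,5)C(4,1) = 4
Total: 10 + 40 + 30 + 4.

Final answer: 84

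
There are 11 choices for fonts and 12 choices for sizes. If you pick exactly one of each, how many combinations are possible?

By the multiplication principle: 11 x 12.

Final answer: 132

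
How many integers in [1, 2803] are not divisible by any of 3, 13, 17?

|div by 3|=934, |div by 13|=215, |div by 17|=164.
|div by 3&13|=71, |div by 3&17|=54, |div by 13&17|=12, |div by all|=4.
By inclusion-exclusion, divisible by at least one: 934+215+164-71-54-12+4 = 1180.
Not divisible by any: 2803 - 1180.

Final answer: 1623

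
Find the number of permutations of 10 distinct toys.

The number of ways to arrange 10 distinct objects is 10!.

Final answer: 10! = 3628800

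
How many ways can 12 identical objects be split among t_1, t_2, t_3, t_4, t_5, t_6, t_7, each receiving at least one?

Substitute t'_i = t_i - 1 (so t'_i >= 0). Then sum t'_i = 12 - 7 = 5.
Stars and bars: C(5+7-1, 7-1) = C(11,6).

Final answer: C(11,6) = 462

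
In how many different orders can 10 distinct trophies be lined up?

The number of ways to arrange 10 distinct objects is 10!.

Final answer: 10! = 3628800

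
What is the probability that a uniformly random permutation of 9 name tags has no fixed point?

Use the recurrence D(n) = (n-1)(D(n-1) + D(n-2)) with D(0)=1, D(1)=0.
Building up: D(2)=1, D(3)=2, D(4)=9, D(5)=44, D(6)=265, D(7)=1854, D(8)=14833, D(9)=133496.
Total arrangements: 9! = 362880.
Probability = D(9)/9! = 16687/45360.

Final answer: D(9)/9! = 133496/362880 = 0.367879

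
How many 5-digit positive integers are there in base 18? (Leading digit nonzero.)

These are the integers in [18^4, 18^5), so the count is 18^5 - 18^4 = 17 x 18^4.

Final answer: 1784592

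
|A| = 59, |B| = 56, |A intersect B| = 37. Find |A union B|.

|A union B| = |A| + |B| - |A intersect B| = 59 + 56 - 37.

Final answer: 78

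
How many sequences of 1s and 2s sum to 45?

Let f(n) be the number of climbs. Removing the last move (1 or 2 steps) gives f(n) = f(n-1) + f(n-2); base cases f(1)=1, f(2)=2.
Iterating the recurrence: f(1)=1, f(2)=2, f(3)=3, f(4)=5, f(5)=8, f(6)=13, f(7)=21, f(8)=34, f(9)=55, f(10)=89, f(11)=144, f(12)=233, f(13)=377, f(14)=610, f(15)=987, f(16)=1597, f(17)=2584, f(18)=4181, f(19)=6765, f(20)=10946, f(21)=17711, f(22)=28657, f(23)=46368, f(24)=75025, f(25)=121393, f(26)=196418, f(27)=317811, f(28)=514229, f(29)=832040, f(30)=1346269, f(31)=2178309, f(32)=3524578, f(33)=5702887, f(34)=9227465, f(35)=14930352, f(36)=24157817, f(37)=39088169, f(38)=63245986, f(39)=102334155, f(40)=165580141, f(41)=267914296, f(42)=433494437, f(43)=701408733, f(44)=1134903170, f(45)=1836311903.

Final answer: 1836311903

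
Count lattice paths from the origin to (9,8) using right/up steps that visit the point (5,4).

Paths (0,0)->(5,4): C(9,4) = 126.
Paths (5,4)->(9,8): C(8,4) = 70.
By multiplication principle: 126 x 70.

Final answer: 8820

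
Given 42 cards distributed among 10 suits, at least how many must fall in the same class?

By pigeonhole with 42 objects and 10 categories: ceiling(42/10).

Final answer: 5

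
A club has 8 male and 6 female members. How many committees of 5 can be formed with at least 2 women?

Sum over valid woman counts:
C(6,2)C(8,3) = 840
C(6,3)C(8,2) = 560
C(6,4)C(8,1) = 120
C(6,5)C(8,0) = 6
Total: 840 + 560 + 120 + 6.

Final answer: 1526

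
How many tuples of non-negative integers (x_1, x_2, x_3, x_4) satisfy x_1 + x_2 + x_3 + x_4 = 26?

Stars and bars with 26 stars and 3 bars:
C(26+4-1, 4-1) = C(29,3).

Final answer: C(29,3) = 3654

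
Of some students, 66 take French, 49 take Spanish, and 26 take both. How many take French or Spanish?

|A union B| = |A| + |B| - |A intersect B| = 66 + 49 - 26.

Final answer: 89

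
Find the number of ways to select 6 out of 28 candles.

C(28,6) = 28!/(6! x 22!).

Final answer: \binom{28}{6} = 376740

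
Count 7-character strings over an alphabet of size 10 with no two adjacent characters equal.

First character: 10 choices. Each subsequent: 9 choices (must differ from the previous one).
Total: 10 x 9^6.

Final answer: 10 x 9^{6} = 5314410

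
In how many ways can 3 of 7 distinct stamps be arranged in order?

P(7,3) = 7!/(7-3)! = 7!/4!.

Final answer: P(7,3) = 210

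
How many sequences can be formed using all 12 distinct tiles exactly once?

The number of ways to arrange 12 distinct objects is 12!.

Final answer: 12! = 479001600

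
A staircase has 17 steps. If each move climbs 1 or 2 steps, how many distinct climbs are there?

Let f(n) be the number of climbs. Removing the last move (1 or 2 steps) gives f(n) = f(n-1) + f(n-2); base cases f(1)=1, f(2)=2.
Iterating the recurrence: f(1)=1, f(2)=2, f(3)=3, f(4)=5, f(5)=8, f(6)=13, f(7)=21, f(8)=34, f(9)=55, f(10)=89, f(11)=144, f(12)=233, f(13)=377, f(14)=610, f(15)=987, f(16)=1597, f(17)=2584.

Final answer: 2584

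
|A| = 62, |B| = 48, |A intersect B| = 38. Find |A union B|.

|A union B| = |A| + |B| - |A intersect B| = 62 + 48 - 38.

Final answer: 72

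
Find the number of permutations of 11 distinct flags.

The number of ways to arrange 11 distinct objects is 11!.

Final answer: 11! = 39916800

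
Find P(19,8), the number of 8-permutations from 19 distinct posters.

P(19,8) = 19!/(19-8)! = 19!/11!.

Final answer: P(19,8) = 3047466240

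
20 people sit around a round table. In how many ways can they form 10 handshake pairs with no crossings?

This is a standard Catalan-number count: the answer is C_n. Here n = 20/2 = 10.
C_n = C(2n,n)/(n+1), so C_{10} = C(20,10)/11 = 184756/11.

Final answer: C_{10} = 16796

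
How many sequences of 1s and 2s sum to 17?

Let f(n) count the ways. The last step is size 1 or 2, so f(n) = f(n-1) + f(n-2) with f(1)=1, f(2)=2.
Iterating the recurrence: f(1)=1, f(2)=2, f(3)=3, f(4)=5, f(5)=8, f(6)=13, f(7)=21, f(8)=34, f(9)=55, f(10)=89, f(11)=144, f(12)=233, f(13)=377, f(14)=610, f(15)=987, f(16)=1597, f(17)=2584.

Final answer: 2584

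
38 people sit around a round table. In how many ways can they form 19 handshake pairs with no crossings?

The structures are counted by the Catalan number C_n. Here n = 38/2 = 19.
C_n = C(2n,n)/(n+1), so C_{19} = C(38,19)/20 = 35345263800/20.

Final answer: C_{19} = 1767263190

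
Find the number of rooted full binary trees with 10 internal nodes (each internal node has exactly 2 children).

This is counted by the nth Catalan number C_n. Here n = 10.
Using C_0 = 1 and C_(k+1) = C_k x 2(2k+1)/(k+2), build up term by term: C_1=1, C_2=2, C_3=5, C_4=14, C_5=42, C_6=132, C_7=429, C_8=1430, C_9=4862, C_10=16796.

Final answer: C_{10} = 16796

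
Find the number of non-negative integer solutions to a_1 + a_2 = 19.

Stars and bars with 19 stars and 1 bars:
C(19+2-1, 2-1) = C(20,1).

Final answer: C(20,1) = 20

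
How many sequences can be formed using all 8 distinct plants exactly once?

The number of ways to arrange 8 distinct objects is 8!.

Final answer: 8! = 40320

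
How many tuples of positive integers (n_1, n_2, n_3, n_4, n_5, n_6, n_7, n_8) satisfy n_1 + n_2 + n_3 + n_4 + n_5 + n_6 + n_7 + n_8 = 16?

Substitute n'_i = n_i - 1 (so n'_i >= 0). Then sum n'_i = 16 - 8 = 8.
Stars and bars: C(8+8-1, 8-1) = C(15,7).

Final answer: C(15,7) = 6435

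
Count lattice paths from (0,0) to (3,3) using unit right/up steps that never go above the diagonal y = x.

Total monotonic paths to (3,3): C(6,3) = 20.
A path is bad iff it touches y = x + 1; reflecting its initial segment maps bad paths bijectively onto all paths to (2,4), of which there are C(6,4) = 15.
Valid Dyck paths: 20 - 15.
(This is the Catalan number C_{3}.)

Final answer: C_{3} = 5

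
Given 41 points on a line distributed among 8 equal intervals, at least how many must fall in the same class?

By pigeonhole with 41 objects and 8 categories: ceiling(41/8).

Final answer: 6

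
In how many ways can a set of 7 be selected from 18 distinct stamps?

C(18,7) = 18!/(7! x (18-7)!).

Final answer: C(18,7) = 31824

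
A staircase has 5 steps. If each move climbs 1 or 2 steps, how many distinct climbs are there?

Let f(n) be the number of climbs. Removing the last move (1 or 2 steps) gives f(n) = f(n-1) + f(n-2); base cases f(1)=1, f(2)=2.
Computing successive values: f(1)=1, f(2)=2, f(3)=3, f(4)=5, f(5)=8.

Final answer: 8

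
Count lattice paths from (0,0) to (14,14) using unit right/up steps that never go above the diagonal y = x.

Total monotonic paths to (14,14): C(28,14) = 40116600.
Reflecting each bad path at its first crossing gives a bijection with paths to (13,15): C(28,15) = 37442160.
Valid Dyck paths: 40116600 - 37442160.
(Check: C(28,14) - C(28,15) = C(28,14)/15, the Catalan number C_{14}.)

Final answer: C_{14} = 2674440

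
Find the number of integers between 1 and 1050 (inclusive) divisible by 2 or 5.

Multiples of 2: 525. Multiples of 5: 210. Of both (lcm=10): 105.
By inclusion-exclusion: 525 + 210 - 105.

Final answer: 630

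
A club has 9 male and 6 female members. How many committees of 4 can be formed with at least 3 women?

Sum over valid woman counts:
C(6,3)C(9,1) = 180
C(6,4)C(9,0) = 15
Total: 180 + 15.

Final answer: 195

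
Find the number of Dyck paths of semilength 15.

Total monotonic paths to (15,15): C(30,15) = 155117520.
A path is bad iff it touches y = x + 1; reflecting its initial segment maps bad paths bijectively onto all paths to (14,16), of which there are C(30,16) = 145422675.
Valid Dyck paths: 155117520 - 145422675.
(Equivalently, C_{15} = C(30,15)/16 = 155117520/16.)

Final answer: C_{15} = 9694845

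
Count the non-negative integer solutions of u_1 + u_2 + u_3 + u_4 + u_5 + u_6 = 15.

Stars and bars with 15 stars and 5 bars:
C(15+6-1, 6-1) = C(20,5).

Final answer: C(20,5) = 15504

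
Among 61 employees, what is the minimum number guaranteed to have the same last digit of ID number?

There are 10 possible values for last digit of ID number. With 61 employees and 10 categories, by pigeonhole: ceiling(61/10).

Final answer: 7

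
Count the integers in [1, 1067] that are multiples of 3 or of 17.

Multiples of 3: 355. Multiples of 17: 62. Of both (lcm=51): 20.
By inclusion-exclusion: 355 + 62 - 20.

Final answer: 397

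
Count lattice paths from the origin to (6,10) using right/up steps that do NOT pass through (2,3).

Total paths to (6,10): C(16,10) = 8008.
Paths through (2,3): C(5,3) x C(11,7) = 3300.
Avoiding (2,3): 8008 - 3300.

Final answer: 4708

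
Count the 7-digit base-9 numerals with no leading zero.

These are the integers in [9^6, 9^7), so the count is 9^7 - 9^6 = 8 x 9^6.

Final answer: 4251528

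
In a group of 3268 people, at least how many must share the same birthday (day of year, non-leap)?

There are 365 possible values for birthday (day of year, non-leap). With 3268 people and 365 categories, by pigeonhole: ceiling(3268/365).

Final answer: 9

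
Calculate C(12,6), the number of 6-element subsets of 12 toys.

C(12,6) = 12!/(6! x (12-6)!).

Final answer: C(12,6) = 924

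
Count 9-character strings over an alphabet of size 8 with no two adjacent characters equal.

Let g(n) count such strings. g(1) = 8, and each valid string of length n-1 extends in 7 ways (any symbol but the last), so g(n) = 7 g(n-1).
Total: g(9) = 8 x 7^8.

Final answer: 8 x 7^{8} = 46118408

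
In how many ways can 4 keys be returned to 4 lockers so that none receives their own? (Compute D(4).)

Derangements satisfy D(n) = (n-1)(D(n-1) + D(n-2)), starting from D(0)=1, D(1)=0.
D(2) = 1 x (0 + 1) = 1
D(3) = 2 x (1 + 0) = 2
D(4) = 3 x (D(3) + D(2)) = 3 x (2 + 1)

Final answer: D(4) = 9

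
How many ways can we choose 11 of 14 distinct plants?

C(14,11) = 14!/(11! x 3!).

Final answer: \binom{14}{11} = 364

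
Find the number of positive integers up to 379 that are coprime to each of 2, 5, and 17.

|div by 2|=189, |div by 5|=75, |div by 17|=22.
|div by 2&5|=37, |div by 2&17|=11, |div by 5&17|=4, |div by all|=2.
By inclusion-exclusion, divisible by at least one: 189+75+22-37-11-4+2 = 236.
Not divisible by any: 379 - 236.

Final answer: 143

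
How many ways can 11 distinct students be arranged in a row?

The number of ways to arrange 11 distinct objects is 11!.

Final answer: 11! = 39916800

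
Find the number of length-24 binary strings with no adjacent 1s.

Let a(n) count valid strings. If the last bit is 0 the prefix is any valid string of length n-1; if it is 1 the string must end in 01 with a valid prefix of length n-2. So a(n) = a(n-1) + a(n-2), a(1)=2, a(2)=3.
Iterating the recurrence: a(1)=2, a(2)=3, a(3)=5, a(4)=8, a(5)=13, a(6)=21, a(7)=34, a(8)=55, a(9)=89, a(10)=144, a(11)=233, a(12)=377, a(13)=610, a(14)=987, a(15)=1597, a(16)=2584, a(17)=4181, a(18)=6765, a(19)=10946, a(20)=17711, a(21)=28657, a(22)=46368, a(23)=75025, a(24)=121393.

Final answer: 121393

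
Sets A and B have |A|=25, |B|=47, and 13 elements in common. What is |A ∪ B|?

|A union B| = |A| + |B| - |A intersect B| = 25 + 47 - 13.

Final answer: 59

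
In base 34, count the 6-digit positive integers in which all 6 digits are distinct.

The leading digit has 33 choices (anything but zero); the next has 33 (anything but the first), then 32, and so on, one fewer each time.
Total: 33 x 33 x 32 x 31 x 30 x 29.

Final answer: 939850560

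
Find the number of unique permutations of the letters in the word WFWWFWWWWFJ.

Letters (F:3, J:1, W:7). Total letters: 11.
Permutations = 11!/(7! x 3!).

Final answer: 1320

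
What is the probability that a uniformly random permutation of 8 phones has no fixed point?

Use the recurrence D(n) = (n-1)(D(n-1) + D(n-2)) with D(0)=1, D(1)=0.
Building up: D(2)=1, D(3)=2, D(4)=9, D(5)=44, D(6)=265, D(7)=1854, D(8)=14833.
Total arrangements: 8! = 40320.
Probability = D(8)/8! = 2119/5760.

Final answer: D(8)/8! = 14833/40320 = 0.367882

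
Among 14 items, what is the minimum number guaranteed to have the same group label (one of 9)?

There are 9 possible values for group label (one of 9). With 14 items and 9 categories, by pigeonhole: ceiling(14/9).

Final answer: 2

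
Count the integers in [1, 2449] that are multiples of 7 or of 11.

Multiples of 7: 349. Multiples of 11: 222. Of both (lcm=77): 31.
By inclusion-exclusion: 349 + 222 - 31.

Final answer: 540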